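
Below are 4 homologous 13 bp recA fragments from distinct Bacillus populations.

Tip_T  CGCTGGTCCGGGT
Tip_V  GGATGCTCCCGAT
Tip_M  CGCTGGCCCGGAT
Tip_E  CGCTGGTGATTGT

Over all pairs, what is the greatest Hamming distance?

Pairwise Hamming distances:
  Tip_T vs Tip_V: 5
  Tip_T vs Tip_M: 2
  Tip_T vs Tip_E: 4
  Tip_V vs Tip_M: 5
  Tip_V vs Tip_E: 8
  Tip_M vs Tip_E: 6
The largest is 8, between Tip_V and Tip_E.

8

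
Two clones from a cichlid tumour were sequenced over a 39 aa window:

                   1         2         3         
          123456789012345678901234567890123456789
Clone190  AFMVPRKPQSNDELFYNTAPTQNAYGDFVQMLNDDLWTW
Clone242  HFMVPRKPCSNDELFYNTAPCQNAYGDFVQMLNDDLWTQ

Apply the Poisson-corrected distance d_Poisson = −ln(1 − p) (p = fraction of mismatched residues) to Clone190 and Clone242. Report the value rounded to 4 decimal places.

Mismatches occur at site 1 (A↔H), site 9 (Q↔C), site 21 (T↔C), site 39 (W↔Q).
p = 4/39 = 0.102564.
d = −ln(1 − 0.102564) = −ln(0.897436) = 0.1082.

0.1082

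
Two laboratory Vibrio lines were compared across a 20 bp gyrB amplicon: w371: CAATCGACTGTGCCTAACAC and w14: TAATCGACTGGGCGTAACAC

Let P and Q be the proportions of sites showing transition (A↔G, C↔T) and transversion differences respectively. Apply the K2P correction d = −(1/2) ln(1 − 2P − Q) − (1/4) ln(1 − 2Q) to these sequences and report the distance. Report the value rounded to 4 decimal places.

The sequences differ at positions 1 (C/T, transition), 11 (T/G, transversion), 14 (C/G, transversion).
Of the 3 differences, 1 transition and 2 transversions over 20 sites: P = 1/20 = 0.050000, Q = 2/20 = 0.100000.
d = −0.5·ln(0.800000) − 0.25·ln(0.800000) = −0.5·(-0.223144) − 0.25·(-0.223144) = 0.1674.

0.1674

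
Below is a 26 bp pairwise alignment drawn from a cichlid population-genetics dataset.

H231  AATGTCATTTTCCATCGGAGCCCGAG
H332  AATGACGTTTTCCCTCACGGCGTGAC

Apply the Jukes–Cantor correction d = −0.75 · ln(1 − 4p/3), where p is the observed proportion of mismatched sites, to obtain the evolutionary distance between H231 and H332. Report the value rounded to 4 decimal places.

Mismatches occur at site 5 (T→A), site 7 (A→G), site 14 (A→C), site 17 (G→A), site 18 (G→C), site 19 (A→G), site 22 (C→G), site 23 (C→T), site 26 (G→C).
p = 9/26 = 0.346154.
d = −0.75 · ln(1 − (4/3)·0.346154) = −0.75 · ln(0.538461) = −0.75 · (-0.619040) = 0.4643.

0.4643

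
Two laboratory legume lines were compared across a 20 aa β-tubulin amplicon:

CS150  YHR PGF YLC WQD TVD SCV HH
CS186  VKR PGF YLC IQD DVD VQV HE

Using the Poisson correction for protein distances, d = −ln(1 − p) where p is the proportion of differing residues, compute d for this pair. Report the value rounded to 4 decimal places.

The sequences differ at positions 1 (Y/V), 2 (H/K), 10 (W/I), 13 (T/D), 16 (S/V), 17 (C/Q), 20 (H/E).
p = 7/20 = 0.350000.
d = −ln(1 − 0.350000) = −ln(0.650000) = 0.4308.

0.4308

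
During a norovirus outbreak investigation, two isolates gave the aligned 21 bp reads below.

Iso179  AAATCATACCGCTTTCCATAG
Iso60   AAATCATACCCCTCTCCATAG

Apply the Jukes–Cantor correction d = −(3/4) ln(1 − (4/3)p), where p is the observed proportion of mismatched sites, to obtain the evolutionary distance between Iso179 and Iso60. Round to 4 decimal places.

Differing sites — 11:G/C; 14:T/C.
p = 2/21 = 0.095238.
d = −0.75 · ln(1 − (4/3)·0.095238) = −0.75 · ln(0.873016) = −0.75 · (-0.135801) = 0.1019.

0.1019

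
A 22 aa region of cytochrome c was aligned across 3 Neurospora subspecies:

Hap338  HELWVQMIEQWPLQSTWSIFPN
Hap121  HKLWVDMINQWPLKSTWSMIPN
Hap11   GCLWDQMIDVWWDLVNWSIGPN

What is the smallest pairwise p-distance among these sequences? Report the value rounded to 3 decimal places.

0.273

Pairwise Hamming distances:
  Hap338 vs Hap121: 6
  Hap338 vs Hap11: 11
  Hap121 vs Hap11: 13
The smallest is 6 mismatches, between Hap338 and Hap121; p = 6/22 = 0.273.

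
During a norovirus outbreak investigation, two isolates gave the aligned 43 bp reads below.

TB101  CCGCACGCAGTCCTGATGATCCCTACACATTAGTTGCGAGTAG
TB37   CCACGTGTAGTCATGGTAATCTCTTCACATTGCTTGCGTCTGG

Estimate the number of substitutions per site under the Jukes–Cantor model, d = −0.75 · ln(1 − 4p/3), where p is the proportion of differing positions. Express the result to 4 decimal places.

Mismatches occur at site 3 (G↔A), site 5 (A↔G), site 6 (C↔T), site 8 (C↔T), site 13 (C↔A), site 16 (A↔G), site 18 (G↔A), site 22 (C↔T), site 25 (A↔T), site 32 (A↔G), site 33 (G↔C), site 39 (A↔T), site 40 (G↔C), site 42 (A↔G).
p = 14/43 = 0.325581.
d = −0.75 · ln(1 − (4/3)·0.325581) = −0.75 · ln(0.565892) = −0.75 · (-0.569352) = 0.4270.

0.4270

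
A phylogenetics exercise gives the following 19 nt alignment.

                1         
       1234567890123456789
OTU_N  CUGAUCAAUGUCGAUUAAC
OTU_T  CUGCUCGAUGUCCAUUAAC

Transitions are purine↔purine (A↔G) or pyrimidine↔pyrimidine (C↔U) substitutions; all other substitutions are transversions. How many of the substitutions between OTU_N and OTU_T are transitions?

1

Differing sites — 4:A/C (Tv); 7:A/G (Ti); 13:G/C (Tv).
Of the 3 differences, 1 transition and 2 transversions, so the answer is 1.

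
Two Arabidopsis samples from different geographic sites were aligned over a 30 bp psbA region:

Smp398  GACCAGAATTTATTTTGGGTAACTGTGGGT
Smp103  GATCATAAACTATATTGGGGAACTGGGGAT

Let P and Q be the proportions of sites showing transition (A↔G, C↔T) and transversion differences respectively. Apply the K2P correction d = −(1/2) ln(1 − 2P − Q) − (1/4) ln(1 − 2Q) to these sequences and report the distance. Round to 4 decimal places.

Mismatches occur at site 3 (C/T, transition), site 6 (G/T, transversion), site 9 (T/A, transversion), site 10 (T/C, transition), site 14 (T/A, transversion), site 20 (T/G, transversion), site 26 (T/G, transversion), site 29 (G/A, transition).
Of the 8 differences, 3 transitions and 5 transversions over 30 sites: P = 3/30 = 0.100000, Q = 5/30 = 0.166667.
d = −0.5·ln(0.633333) − 0.25·ln(0.666666) = −0.5·(-0.456759) − 0.25·(-0.405466) = 0.3297.

0.3297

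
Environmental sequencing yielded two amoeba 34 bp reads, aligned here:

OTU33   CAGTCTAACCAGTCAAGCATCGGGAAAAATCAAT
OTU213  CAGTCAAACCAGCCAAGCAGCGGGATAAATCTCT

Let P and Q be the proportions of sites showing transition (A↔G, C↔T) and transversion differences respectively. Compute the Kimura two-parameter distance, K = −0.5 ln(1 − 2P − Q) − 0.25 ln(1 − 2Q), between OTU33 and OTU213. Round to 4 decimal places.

0.2023

The sequences differ at positions 6 (T/A, transversion), 13 (T/C, transition), 20 (T/G, transversion), 26 (A/T, transversion), 32 (A/T, transversion), 33 (A/C, transversion).
Of the 6 differences, 1 transition and 5 transversions over 34 sites: P = 1/34 = 0.029412, Q = 5/34 = 0.147059.
d = −0.5·ln(0.794117) − 0.25·ln(0.705882) = −0.5·(-0.230524) − 0.25·(-0.348307) = 0.2023.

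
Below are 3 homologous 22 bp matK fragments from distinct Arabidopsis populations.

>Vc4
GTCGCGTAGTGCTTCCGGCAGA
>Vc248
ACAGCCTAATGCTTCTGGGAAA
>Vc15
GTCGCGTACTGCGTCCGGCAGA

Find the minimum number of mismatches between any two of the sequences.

2

Pairwise Hamming distances:
  Vc4 vs Vc248: 8
  Vc4 vs Vc15: 2
  Vc248 vs Vc15: 9
The smallest is 2, between Vc4 and Vc15.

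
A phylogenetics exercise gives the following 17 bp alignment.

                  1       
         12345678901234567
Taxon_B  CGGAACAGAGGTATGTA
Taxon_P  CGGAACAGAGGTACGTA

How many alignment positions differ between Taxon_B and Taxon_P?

1

A single mismatch occurs at site 14 (T→C).
That gives 1 mismatch out of 17 aligned sites, so the Hamming distance is 1.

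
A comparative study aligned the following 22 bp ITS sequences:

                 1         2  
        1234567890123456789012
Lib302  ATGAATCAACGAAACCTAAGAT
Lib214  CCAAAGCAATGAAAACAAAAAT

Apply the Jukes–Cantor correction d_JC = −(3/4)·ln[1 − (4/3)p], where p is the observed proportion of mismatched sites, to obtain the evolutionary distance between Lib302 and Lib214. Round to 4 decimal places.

0.4975

Differing sites — 1:A/C; 2:T/C; 3:G/A; 6:T/G; 10:C/T; 15:C/A; 17:T/A; 20:G/A.
p = 8/22 = 0.363636.
d = −0.75 · ln(1 − (4/3)·0.363636) = −0.75 · ln(0.515152) = −0.75 · (-0.663293) = 0.4975.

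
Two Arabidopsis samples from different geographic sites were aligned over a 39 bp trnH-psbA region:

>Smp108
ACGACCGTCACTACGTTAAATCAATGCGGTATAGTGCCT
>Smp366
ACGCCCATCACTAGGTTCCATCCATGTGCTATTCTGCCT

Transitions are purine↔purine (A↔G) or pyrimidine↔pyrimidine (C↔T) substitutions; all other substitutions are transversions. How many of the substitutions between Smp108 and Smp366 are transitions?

Mismatches occur at site 4 (A/C, transversion), site 7 (G/A, transition), site 14 (C/G, transversion), site 18 (A/C, transversion), site 19 (A/C, transversion), site 23 (A/C, transversion), site 27 (C/T, transition), site 29 (G/C, transversion), site 33 (A/T, transversion), site 34 (G/C, transversion).
Of the 10 differences, 2 transitions and 8 transversions, so the answer is 2.

2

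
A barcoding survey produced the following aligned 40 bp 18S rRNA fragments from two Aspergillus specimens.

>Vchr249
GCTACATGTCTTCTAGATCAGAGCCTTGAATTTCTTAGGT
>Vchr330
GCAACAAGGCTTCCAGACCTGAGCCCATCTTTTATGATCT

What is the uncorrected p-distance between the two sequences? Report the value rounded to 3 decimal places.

Differing sites — 3:T/A; 7:T/A; 9:T/G; 14:T/C; 18:T/C; 20:A/T; 26:T/C; 27:T/A; 28:G/T; 29:A/C; 30:A/T; 34:C/A; 36:T/G; 38:G/T; 39:G/C.
There are 15 differences over 40 sites, so p = 15/40 = 0.375.

0.375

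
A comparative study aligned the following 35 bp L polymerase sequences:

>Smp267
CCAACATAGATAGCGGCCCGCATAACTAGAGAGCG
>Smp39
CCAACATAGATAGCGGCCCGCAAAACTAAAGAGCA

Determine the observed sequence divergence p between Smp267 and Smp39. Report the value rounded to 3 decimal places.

0.086

Differing sites — 23:T/A; 29:G/A; 35:G/A.
There are 3 differences over 35 sites, so p = 3/35 = 0.086.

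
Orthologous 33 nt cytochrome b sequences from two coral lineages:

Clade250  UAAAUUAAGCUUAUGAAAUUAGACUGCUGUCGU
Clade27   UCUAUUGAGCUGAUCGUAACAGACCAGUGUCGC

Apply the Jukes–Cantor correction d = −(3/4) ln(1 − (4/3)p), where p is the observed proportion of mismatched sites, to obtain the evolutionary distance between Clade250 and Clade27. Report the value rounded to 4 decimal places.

0.5587

The sequences differ at positions 2 (A/C), 3 (A/U), 7 (A/G), 12 (U/G), 15 (G/C), 16 (A/G), 17 (A/U), 19 (U/A), 20 (U/C), 25 (U/C), 26 (G/A), 27 (C/G), 33 (U/C).
p = 13/33 = 0.393939.
d = −0.75 · ln(1 − (4/3)·0.393939) = −0.75 · ln(0.474748) = −0.75 · (-0.744971) = 0.5587.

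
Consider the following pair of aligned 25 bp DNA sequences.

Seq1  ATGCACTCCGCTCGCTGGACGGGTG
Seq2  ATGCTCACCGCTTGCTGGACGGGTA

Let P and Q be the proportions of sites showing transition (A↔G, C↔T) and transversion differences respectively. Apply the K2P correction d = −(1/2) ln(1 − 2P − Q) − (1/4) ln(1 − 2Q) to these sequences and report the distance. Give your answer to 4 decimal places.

Differing sites — 5:A/T (Tv); 7:T/A (Tv); 13:C/T (Ti); 25:G/A (Ti).
Of the 4 differences, 2 transitions and 2 transversions over 25 sites: P = 2/25 = 0.080000, Q = 2/25 = 0.080000.
d = −0.5·ln(0.760000) − 0.25·ln(0.840000) = −0.5·(-0.274437) − 0.25·(-0.174353) = 0.1808.

0.1808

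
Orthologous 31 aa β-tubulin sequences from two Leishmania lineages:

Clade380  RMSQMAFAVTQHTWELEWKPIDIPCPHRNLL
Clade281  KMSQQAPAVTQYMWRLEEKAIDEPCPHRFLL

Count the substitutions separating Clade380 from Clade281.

Differing sites — 1:R/K; 5:M/Q; 7:F/P; 12:H/Y; 13:T/M; 15:E/R; 18:W/E; 20:P/A; 23:I/E; 29:N/F.
That gives 10 mismatches out of 31 aligned sites, so the Hamming distance is 10.

10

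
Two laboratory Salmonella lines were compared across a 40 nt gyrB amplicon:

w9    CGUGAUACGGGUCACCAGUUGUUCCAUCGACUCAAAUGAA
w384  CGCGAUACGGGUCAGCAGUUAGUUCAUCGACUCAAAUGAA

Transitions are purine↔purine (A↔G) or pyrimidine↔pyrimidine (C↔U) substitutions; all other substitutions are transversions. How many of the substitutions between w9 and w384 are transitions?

3

Differing sites — 3:U/C (Ti); 15:C/G (Tv); 21:G/A (Ti); 22:U/G (Tv); 24:C/U (Ti).
Of the 5 differences, 3 transitions and 2 transversions, so the answer is 3.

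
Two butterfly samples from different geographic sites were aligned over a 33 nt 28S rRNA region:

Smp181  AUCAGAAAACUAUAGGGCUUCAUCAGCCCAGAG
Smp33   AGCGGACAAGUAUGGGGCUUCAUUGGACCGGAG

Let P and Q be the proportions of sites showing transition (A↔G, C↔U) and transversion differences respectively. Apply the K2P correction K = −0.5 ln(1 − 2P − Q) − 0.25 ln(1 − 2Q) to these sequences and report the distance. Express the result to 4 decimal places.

0.3454

Differing sites — 2:U/G (Tv); 4:A/G (Ti); 7:A/C (Tv); 10:C/G (Tv); 14:A/G (Ti); 24:C/U (Ti); 25:A/G (Ti); 27:C/A (Tv); 30:A/G (Ti).
Of the 9 differences, 5 transitions and 4 transversions over 33 sites: P = 5/33 = 0.151515, Q = 4/33 = 0.121212.
d = −0.5·ln(0.575758) − 0.25·ln(0.757576) = −0.5·(-0.552068) − 0.25·(-0.277631) = 0.3454.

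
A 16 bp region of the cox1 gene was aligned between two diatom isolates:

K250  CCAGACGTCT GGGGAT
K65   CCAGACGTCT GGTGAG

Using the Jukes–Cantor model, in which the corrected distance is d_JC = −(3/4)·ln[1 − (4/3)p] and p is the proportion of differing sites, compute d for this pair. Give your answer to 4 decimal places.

The sequences differ at positions 13 (G/T), 16 (T/G).
p = 2/16 = 0.125000.
d = −0.75 · ln(1 − (4/3)·0.125000) = −0.75 · ln(0.833333) = −0.75 · (-0.182322) = 0.1367.

0.1367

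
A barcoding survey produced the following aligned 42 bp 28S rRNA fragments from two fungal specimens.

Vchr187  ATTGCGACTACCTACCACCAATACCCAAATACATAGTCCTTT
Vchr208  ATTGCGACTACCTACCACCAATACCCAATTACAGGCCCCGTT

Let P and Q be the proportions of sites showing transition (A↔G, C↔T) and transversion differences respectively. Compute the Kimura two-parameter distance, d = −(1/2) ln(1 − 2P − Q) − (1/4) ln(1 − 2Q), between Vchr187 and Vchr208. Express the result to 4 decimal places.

The sequences differ at positions 29 (A/T, transversion), 34 (T/G, transversion), 35 (A/G, transition), 36 (G/C, transversion), 37 (T/C, transition), 40 (T/G, transversion).
Of the 6 differences, 2 transitions and 4 transversions over 42 sites: P = 2/42 = 0.047619, Q = 4/42 = 0.095238.
d = −0.5·ln(0.809524) − 0.25·ln(0.809524) = −0.5·(-0.211309) − 0.25·(-0.211309) = 0.1585.

0.1585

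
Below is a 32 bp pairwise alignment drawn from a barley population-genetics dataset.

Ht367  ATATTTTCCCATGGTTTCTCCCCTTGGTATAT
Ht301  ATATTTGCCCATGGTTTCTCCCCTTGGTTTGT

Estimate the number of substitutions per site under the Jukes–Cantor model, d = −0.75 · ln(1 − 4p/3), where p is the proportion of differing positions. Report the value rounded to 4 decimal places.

0.1001

Differing sites — 7:T/G; 29:A/T; 31:A/G.
p = 3/32 = 0.093750.
d = −0.75 · ln(1 − (4/3)·0.093750) = −0.75 · ln(0.875000) = −0.75 · (-0.133531) = 0.1001.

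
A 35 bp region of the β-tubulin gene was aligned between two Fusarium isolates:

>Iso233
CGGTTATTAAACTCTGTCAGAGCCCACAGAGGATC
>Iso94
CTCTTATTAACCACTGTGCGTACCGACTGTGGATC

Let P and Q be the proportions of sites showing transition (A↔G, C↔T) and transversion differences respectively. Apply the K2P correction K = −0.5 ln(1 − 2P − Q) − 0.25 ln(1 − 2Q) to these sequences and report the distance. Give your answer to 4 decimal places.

0.4218

Mismatches occur at site 2 (G/T, transversion), site 3 (G/C, transversion), site 11 (A/C, transversion), site 13 (T/A, transversion), site 18 (C/G, transversion), site 19 (A/C, transversion), site 21 (A/T, transversion), site 22 (G/A, transition), site 25 (C/G, transversion), site 28 (A/T, transversion), site 30 (A/T, transversion).
Of the 11 differences, 1 transition and 10 transversions over 35 sites: P = 1/35 = 0.028571, Q = 10/35 = 0.285714.
d = −0.5·ln(0.657144) − 0.25·ln(0.428572) = −0.5·(-0.419852) − 0.25·(-0.847297) = 0.4218.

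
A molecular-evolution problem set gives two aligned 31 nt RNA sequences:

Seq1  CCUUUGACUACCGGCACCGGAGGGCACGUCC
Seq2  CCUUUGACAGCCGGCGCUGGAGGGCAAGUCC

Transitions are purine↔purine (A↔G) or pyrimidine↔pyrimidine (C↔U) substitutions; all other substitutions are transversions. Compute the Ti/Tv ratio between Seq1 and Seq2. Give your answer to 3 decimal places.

1.500

Mismatches occur at site 9 (U→A, transversion), site 10 (A→G, transition), site 16 (A→G, transition), site 18 (C→U, transition), site 27 (C→A, transversion).
Of the 5 differences, 3 transitions and 2 transversions, so Ti/Tv = 3/2 = 1.500.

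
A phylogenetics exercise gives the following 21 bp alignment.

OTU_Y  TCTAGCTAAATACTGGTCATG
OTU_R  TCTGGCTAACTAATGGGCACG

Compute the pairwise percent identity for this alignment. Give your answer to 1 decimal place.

Differing sites — 4:A/G; 10:A/C; 13:C/A; 17:T/G; 20:T/C.
16 of the 21 sites match, so the percent identity is 16/21 × 100 = 76.2%.

76.2%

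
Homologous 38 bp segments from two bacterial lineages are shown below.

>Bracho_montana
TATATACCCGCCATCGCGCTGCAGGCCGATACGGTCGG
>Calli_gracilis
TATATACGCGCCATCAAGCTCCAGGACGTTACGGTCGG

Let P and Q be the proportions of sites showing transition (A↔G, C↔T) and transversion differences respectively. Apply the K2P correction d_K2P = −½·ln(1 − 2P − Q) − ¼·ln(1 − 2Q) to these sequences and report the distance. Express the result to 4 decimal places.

0.1781

The sequences differ at positions 8 (C/G, transversion), 16 (G/A, transition), 17 (C/A, transversion), 21 (G/C, transversion), 26 (C/A, transversion), 29 (A/T, transversion).
Of the 6 differences, 1 transition and 5 transversions over 38 sites: P = 1/38 = 0.026316, Q = 5/38 = 0.131579.
d = −0.5·ln(0.815789) − 0.25·ln(0.736842) = −0.5·(-0.203600) − 0.25·(-0.305382) = 0.1781.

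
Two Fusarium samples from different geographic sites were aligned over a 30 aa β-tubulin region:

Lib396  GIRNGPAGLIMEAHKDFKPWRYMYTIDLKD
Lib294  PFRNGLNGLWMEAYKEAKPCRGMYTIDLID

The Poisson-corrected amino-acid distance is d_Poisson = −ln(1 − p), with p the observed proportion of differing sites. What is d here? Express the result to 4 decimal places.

The sequences differ at positions 1 (G/P), 2 (I/F), 6 (P/L), 7 (A/N), 10 (I/W), 14 (H/Y), 16 (D/E), 17 (F/A), 20 (W/C), 22 (Y/G), 29 (K/I).
p = 11/30 = 0.366667.
d = −ln(1 − 0.366667) = −ln(0.633333) = 0.4568.

0.4568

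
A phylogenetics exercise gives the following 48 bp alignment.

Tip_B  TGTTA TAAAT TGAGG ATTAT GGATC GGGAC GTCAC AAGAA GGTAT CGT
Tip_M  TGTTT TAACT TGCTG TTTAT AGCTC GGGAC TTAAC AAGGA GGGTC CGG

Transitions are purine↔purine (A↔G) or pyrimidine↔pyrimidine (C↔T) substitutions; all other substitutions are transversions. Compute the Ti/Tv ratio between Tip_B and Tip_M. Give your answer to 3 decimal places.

Mismatches occur at site 5 (A↔T, transversion), site 9 (A↔C, transversion), site 13 (A↔C, transversion), site 14 (G↔T, transversion), site 16 (A↔T, transversion), site 21 (G↔A, transition), site 23 (A↔C, transversion), site 31 (G↔T, transversion), site 33 (C↔A, transversion), site 39 (A↔G, transition), site 43 (T↔G, transversion), site 44 (A↔T, transversion), site 45 (T↔C, transition), site 48 (T↔G, transversion).
Of the 14 differences, 3 transitions and 11 transversions, so Ti/Tv = 3/11 = 0.273.

0.273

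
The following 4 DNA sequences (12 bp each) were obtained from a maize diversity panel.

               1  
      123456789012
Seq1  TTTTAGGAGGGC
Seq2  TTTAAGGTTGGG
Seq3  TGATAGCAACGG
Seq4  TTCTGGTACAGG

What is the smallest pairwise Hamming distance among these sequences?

Pairwise Hamming distances:
  Seq1 vs Seq2: 4
  Seq1 vs Seq3: 6
  Seq1 vs Seq4: 6
  Seq2 vs Seq3: 7
  Seq2 vs Seq4: 7
  Seq3 vs Seq4: 6
The smallest is 4, between Seq1 and Seq2.

4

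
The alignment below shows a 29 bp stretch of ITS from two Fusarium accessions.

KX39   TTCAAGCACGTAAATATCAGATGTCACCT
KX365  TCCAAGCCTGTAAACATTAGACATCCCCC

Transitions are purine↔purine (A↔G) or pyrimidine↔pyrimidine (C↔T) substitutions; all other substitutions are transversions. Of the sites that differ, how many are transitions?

Mismatches occur at site 2 (T/C, transition), site 8 (A/C, transversion), site 9 (C/T, transition), site 15 (T/C, transition), site 18 (C/T, transition), site 22 (T/C, transition), site 23 (G/A, transition), site 26 (A/C, transversion), site 29 (T/C, transition).
Of the 9 differences, 7 transitions and 2 transversions, so the answer is 7.

7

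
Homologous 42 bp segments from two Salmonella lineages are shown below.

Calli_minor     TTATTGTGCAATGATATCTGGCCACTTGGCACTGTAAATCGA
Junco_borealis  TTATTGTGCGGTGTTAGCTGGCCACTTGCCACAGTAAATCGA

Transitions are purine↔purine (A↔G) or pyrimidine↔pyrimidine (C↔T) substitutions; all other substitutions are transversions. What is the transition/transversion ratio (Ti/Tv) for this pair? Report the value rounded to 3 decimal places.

Differing sites — 10:A/G (Ti); 11:A/G (Ti); 14:A/T (Tv); 17:T/G (Tv); 29:G/C (Tv); 33:T/A (Tv).
Of the 6 differences, 2 transitions and 4 transversions, so Ti/Tv = 2/4 = 0.500.

0.500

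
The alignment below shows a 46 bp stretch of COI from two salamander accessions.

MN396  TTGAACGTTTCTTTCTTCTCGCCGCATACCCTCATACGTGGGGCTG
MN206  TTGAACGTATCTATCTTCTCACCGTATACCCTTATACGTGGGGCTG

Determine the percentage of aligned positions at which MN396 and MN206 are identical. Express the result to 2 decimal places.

89.13%

Differing sites — 9:T/A; 13:T/A; 21:G/A; 25:C/T; 33:C/T.
41 of the 46 sites match, so the percent identity is 41/46 × 100 = 89.13%.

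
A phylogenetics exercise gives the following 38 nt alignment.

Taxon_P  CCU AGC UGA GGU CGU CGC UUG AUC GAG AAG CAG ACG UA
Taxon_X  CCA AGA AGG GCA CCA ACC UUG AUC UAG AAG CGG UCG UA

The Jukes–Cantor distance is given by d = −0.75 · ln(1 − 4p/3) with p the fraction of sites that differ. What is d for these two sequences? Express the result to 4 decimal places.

0.4568

The sequences differ at positions 3 (U/A), 6 (C/A), 7 (U/A), 9 (A/G), 11 (G/C), 12 (U/A), 14 (G/C), 15 (U/A), 16 (C/A), 17 (G/C), 25 (G/U), 32 (A/G), 34 (A/U).
p = 13/38 = 0.342105.
d = −0.75 · ln(1 − (4/3)·0.342105) = −0.75 · ln(0.543860) = −0.75 · (-0.609063) = 0.4568.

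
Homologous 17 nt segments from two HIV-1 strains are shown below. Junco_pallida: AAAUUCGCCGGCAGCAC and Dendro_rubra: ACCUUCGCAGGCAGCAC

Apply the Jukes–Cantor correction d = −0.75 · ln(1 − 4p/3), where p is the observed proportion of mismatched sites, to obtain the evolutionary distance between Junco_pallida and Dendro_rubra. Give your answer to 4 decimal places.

0.2012

Differing sites — 2:A/C; 3:A/C; 9:C/A.
p = 3/17 = 0.176471.
d = −0.75 · ln(1 − (4/3)·0.176471) = −0.75 · ln(0.764705) = −0.75 · (-0.268265) = 0.2012.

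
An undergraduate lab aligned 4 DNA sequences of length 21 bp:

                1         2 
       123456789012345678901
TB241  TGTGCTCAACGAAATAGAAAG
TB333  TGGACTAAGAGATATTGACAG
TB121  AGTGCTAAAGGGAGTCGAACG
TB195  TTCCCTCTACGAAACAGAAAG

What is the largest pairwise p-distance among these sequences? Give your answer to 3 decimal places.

Pairwise Hamming distances:
  TB241 vs TB333: 8
  TB241 vs TB121: 7
  TB241 vs TB195: 5
  TB333 vs TB121: 11
  TB333 vs TB195: 11
  TB121 vs TB195: 12
The largest is 12 mismatches, between TB121 and TB195; p = 12/21 = 0.571.

0.571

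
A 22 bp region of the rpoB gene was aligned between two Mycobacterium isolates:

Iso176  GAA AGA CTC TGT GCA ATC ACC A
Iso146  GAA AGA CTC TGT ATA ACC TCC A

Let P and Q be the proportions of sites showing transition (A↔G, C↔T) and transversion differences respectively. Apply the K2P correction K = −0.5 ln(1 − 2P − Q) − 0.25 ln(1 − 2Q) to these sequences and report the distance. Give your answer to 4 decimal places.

Differing sites — 13:G/A (Ti); 14:C/T (Ti); 17:T/C (Ti); 19:A/T (Tv).
Of the 4 differences, 3 transitions and 1 transversion over 22 sites: P = 3/22 = 0.136364, Q = 1/22 = 0.045455.
d = −0.5·ln(0.681817) − 0.25·ln(0.909090) = −0.5·(-0.382994) − 0.25·(-0.095311) = 0.2153.

0.2153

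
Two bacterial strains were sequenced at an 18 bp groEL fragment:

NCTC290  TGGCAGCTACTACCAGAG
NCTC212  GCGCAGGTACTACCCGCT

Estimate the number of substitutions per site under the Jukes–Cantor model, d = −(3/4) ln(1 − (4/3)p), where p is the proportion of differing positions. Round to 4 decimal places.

The sequences differ at positions 1 (T/G), 2 (G/C), 7 (C/G), 15 (A/C), 17 (A/C), 18 (G/T).
p = 6/18 = 0.333333.
d = −0.75 · ln(1 − (4/3)·0.333333) = −0.75 · ln(0.555556) = −0.75 · (-0.587786) = 0.4408.

0.4408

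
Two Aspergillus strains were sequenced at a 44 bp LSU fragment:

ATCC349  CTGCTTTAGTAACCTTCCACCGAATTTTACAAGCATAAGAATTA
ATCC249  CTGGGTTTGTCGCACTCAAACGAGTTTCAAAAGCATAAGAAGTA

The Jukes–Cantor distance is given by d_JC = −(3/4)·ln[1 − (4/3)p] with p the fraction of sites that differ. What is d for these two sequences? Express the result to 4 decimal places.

Differing sites — 4:C/G; 5:T/G; 8:A/T; 11:A/C; 12:A/G; 14:C/A; 15:T/C; 18:C/A; 20:C/A; 24:A/G; 28:T/C; 30:C/A; 42:T/G.
p = 13/44 = 0.295455.
d = −0.75 · ln(1 − (4/3)·0.295455) = −0.75 · ln(0.606060) = −0.75 · (-0.500776) = 0.3756.

0.3756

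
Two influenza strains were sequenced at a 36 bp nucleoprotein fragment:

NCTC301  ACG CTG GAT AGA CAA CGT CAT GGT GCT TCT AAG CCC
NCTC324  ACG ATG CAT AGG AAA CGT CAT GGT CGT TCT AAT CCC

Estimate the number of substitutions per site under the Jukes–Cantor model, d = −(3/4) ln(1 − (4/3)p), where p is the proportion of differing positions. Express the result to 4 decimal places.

The sequences differ at positions 4 (C/A), 7 (G/C), 12 (A/G), 13 (C/A), 25 (G/C), 26 (C/G), 33 (G/T).
p = 7/36 = 0.194444.
d = −0.75 · ln(1 − (4/3)·0.194444) = −0.75 · ln(0.740741) = −0.75 · (-0.300104) = 0.2251.

0.2251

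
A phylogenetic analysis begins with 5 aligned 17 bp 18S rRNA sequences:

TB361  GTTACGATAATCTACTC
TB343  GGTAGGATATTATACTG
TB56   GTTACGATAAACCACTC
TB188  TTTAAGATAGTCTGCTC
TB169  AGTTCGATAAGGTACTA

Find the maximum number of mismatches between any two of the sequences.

Pairwise Hamming distances:
  TB361 vs TB343: 5
  TB361 vs TB56: 2
  TB361 vs TB188: 4
  TB361 vs TB169: 6
  TB343 vs TB56: 7
  TB343 vs TB188: 7
  TB343 vs TB169: 7
  TB56 vs TB188: 6
  TB56 vs TB169: 7
  TB188 vs TB169: 9
The largest is 9, between TB188 and TB169.

9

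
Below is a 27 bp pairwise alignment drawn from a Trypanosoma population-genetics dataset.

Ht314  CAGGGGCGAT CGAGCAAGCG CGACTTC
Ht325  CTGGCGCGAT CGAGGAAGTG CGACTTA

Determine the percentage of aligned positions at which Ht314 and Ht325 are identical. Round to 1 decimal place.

Mismatches occur at site 2 (A↔T), site 5 (G↔C), site 15 (C↔G), site 19 (C↔T), site 27 (C↔A).
22 of the 27 sites match, so the percent identity is 22/27 × 100 = 81.5%.

81.5%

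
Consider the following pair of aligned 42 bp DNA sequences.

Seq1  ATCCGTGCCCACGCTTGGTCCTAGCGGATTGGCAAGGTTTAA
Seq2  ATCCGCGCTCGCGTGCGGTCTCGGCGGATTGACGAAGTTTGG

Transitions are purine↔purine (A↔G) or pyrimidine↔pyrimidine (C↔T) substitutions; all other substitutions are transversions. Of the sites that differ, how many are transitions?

Mismatches occur at site 6 (T/C, transition), site 9 (C/T, transition), site 11 (A/G, transition), site 14 (C/T, transition), site 15 (T/G, transversion), site 16 (T/C, transition), site 21 (C/T, transition), site 22 (T/C, transition), site 23 (A/G, transition), site 32 (G/A, transition), site 34 (A/G, transition), site 36 (G/A, transition), site 41 (A/G, transition), site 42 (A/G, transition).
Of the 14 differences, 13 transitions and 1 transversion, so the answer is 13.

13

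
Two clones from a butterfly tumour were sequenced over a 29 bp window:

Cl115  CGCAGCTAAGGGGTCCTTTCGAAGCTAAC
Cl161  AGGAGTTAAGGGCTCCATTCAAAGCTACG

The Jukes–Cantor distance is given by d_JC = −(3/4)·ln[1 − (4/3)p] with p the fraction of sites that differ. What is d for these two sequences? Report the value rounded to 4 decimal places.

0.3439

Differing sites — 1:C/A; 3:C/G; 6:C/T; 13:G/C; 17:T/A; 21:G/A; 28:A/C; 29:C/G.
p = 8/29 = 0.275862.
d = −0.75 · ln(1 − (4/3)·0.275862) = −0.75 · ln(0.632184) = −0.75 · (-0.458575) = 0.3439.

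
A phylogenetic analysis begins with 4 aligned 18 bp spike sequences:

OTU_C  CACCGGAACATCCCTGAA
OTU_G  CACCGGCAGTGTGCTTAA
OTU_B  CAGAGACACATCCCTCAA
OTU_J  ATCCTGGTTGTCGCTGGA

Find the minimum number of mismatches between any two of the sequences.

Pairwise Hamming distances:
  OTU_C vs OTU_G: 7
  OTU_C vs OTU_B: 5
  OTU_C vs OTU_J: 9
  OTU_G vs OTU_B: 9
  OTU_G vs OTU_J: 11
  OTU_B vs OTU_J: 13
The smallest is 5, between OTU_C and OTU_B.

5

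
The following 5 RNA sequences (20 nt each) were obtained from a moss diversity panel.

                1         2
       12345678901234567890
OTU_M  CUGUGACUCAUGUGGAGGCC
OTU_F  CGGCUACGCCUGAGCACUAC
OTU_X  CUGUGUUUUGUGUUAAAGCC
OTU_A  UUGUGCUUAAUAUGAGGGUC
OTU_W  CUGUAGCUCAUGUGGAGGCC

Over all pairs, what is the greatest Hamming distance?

16

Pairwise Hamming distances:
  OTU_M vs OTU_F: 10
  OTU_M vs OTU_X: 7
  OTU_M vs OTU_A: 8
  OTU_M vs OTU_W: 2
  OTU_F vs OTU_X: 14
  OTU_F vs OTU_A: 16
  OTU_F vs OTU_W: 11
  OTU_X vs OTU_A: 9
  OTU_X vs OTU_W: 8
  OTU_A vs OTU_W: 9
The largest is 16, between OTU_F and OTU_A.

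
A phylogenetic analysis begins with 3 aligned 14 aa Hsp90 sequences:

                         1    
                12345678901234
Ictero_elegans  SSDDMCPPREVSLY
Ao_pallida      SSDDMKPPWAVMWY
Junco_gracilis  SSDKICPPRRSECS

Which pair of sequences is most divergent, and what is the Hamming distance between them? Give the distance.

9

Pairwise Hamming distances:
  Ictero_elegans vs Ao_pallida: 5
  Ictero_elegans vs Junco_gracilis: 7
  Ao_pallida vs Junco_gracilis: 9
The largest is 9, between Ao_pallida and Junco_gracilis.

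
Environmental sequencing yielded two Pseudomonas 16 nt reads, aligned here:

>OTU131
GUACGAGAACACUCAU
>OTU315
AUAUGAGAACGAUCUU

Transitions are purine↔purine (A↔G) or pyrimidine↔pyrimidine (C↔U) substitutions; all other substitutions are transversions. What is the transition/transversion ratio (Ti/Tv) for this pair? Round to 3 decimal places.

1.500

Differing sites — 1:G/A (Ti); 4:C/U (Ti); 11:A/G (Ti); 12:C/A (Tv); 15:A/U (Tv).
Of the 5 differences, 3 transitions and 2 transversions, so Ti/Tv = 3/2 = 1.500.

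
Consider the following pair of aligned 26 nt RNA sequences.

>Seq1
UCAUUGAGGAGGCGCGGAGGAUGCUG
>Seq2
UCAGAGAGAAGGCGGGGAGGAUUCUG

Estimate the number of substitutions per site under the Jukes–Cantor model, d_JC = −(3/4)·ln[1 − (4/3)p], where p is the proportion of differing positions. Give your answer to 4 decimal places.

Mismatches occur at site 4 (U↔G), site 5 (U↔A), site 9 (G↔A), site 15 (C↔G), site 23 (G↔U).
p = 5/26 = 0.192308.
d = −0.75 · ln(1 − (4/3)·0.192308) = −0.75 · ln(0.743589) = −0.75 · (-0.296267) = 0.2222.

0.2222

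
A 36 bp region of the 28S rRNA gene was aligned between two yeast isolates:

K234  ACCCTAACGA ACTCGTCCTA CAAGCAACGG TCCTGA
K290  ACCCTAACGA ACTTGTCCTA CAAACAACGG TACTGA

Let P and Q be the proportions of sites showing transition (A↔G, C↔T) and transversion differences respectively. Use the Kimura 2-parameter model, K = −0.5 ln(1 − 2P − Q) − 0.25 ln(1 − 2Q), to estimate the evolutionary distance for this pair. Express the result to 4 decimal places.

Differing sites — 14:C/T (Ti); 24:G/A (Ti); 32:C/A (Tv).
Of the 3 differences, 2 transitions and 1 transversion over 36 sites: P = 2/36 = 0.055556, Q = 1/36 = 0.027778.
d = −0.5·ln(0.861110) − 0.25·ln(0.944444) = −0.5·(-0.149533) − 0.25·(-0.057159) = 0.0891.

0.0891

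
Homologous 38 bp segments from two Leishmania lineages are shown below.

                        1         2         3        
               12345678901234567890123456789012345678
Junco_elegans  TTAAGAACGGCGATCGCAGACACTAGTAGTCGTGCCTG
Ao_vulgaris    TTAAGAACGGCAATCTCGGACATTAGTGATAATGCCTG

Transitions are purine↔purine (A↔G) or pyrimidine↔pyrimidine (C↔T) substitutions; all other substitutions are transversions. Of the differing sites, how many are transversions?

Differing sites — 12:G/A (Ti); 16:G/T (Tv); 18:A/G (Ti); 23:C/T (Ti); 28:A/G (Ti); 29:G/A (Ti); 31:C/A (Tv); 32:G/A (Ti).
Of the 8 differences, 6 transitions and 2 transversions, so the answer is 2.

2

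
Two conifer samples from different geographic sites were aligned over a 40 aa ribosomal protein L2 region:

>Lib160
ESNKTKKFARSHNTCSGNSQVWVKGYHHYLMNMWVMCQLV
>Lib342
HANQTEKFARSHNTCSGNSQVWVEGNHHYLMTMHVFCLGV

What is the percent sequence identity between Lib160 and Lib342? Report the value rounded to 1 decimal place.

72.5%

Differing sites — 1:E/H; 2:S/A; 4:K/Q; 6:K/E; 24:K/E; 26:Y/N; 32:N/T; 34:W/H; 36:M/F; 38:Q/L; 39:L/G.
29 of the 40 sites match, so the percent identity is 29/40 × 100 = 72.5%.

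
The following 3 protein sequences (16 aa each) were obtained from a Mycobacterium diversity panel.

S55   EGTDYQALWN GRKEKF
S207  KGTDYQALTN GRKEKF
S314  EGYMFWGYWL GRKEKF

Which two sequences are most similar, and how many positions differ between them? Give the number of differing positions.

2

Pairwise Hamming distances:
  S55 vs S207: 2
  S55 vs S314: 7
  S207 vs S314: 9
The smallest is 2, between S55 and S207.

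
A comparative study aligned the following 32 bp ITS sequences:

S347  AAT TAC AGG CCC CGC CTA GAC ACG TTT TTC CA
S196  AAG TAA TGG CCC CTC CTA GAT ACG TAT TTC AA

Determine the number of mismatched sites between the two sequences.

The sequences differ at positions 3 (T/G), 6 (C/A), 7 (A/T), 14 (G/T), 21 (C/T), 26 (T/A), 31 (C/A).
That gives 7 mismatches out of 32 aligned sites, so the Hamming distance is 7.

7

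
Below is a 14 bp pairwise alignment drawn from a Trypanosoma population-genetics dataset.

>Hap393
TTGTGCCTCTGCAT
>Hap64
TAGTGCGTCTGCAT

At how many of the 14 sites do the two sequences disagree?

Mismatches occur at site 2 (T→A), site 7 (C→G).
That gives 2 mismatches out of 14 aligned sites, so the Hamming distance is 2.

2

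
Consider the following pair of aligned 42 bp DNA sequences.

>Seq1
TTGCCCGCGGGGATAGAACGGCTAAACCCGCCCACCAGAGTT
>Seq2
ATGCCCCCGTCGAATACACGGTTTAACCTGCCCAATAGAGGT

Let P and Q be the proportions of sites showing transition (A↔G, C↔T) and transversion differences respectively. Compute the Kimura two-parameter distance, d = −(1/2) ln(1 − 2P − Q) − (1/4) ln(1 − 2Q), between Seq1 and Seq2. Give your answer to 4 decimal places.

0.4415

Mismatches occur at site 1 (T→A, transversion), site 7 (G→C, transversion), site 10 (G→T, transversion), site 11 (G→C, transversion), site 14 (T→A, transversion), site 15 (A→T, transversion), site 16 (G→A, transition), site 17 (A→C, transversion), site 22 (C→T, transition), site 24 (A→T, transversion), site 29 (C→T, transition), site 35 (C→A, transversion), site 36 (C→T, transition), site 41 (T→G, transversion).
Of the 14 differences, 4 transitions and 10 transversions over 42 sites: P = 4/42 = 0.095238, Q = 10/42 = 0.238095.
d = −0.5·ln(0.571429) − 0.25·ln(0.523810) = −0.5·(-0.559615) − 0.25·(-0.646626) = 0.4415.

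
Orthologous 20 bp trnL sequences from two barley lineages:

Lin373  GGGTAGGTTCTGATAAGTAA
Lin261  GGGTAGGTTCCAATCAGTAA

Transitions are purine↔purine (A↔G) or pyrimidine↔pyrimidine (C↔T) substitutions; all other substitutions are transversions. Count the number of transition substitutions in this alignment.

The sequences differ at positions 11 (T/C, transition), 12 (G/A, transition), 15 (A/C, transversion).
Of the 3 differences, 2 transitions and 1 transversion, so the answer is 2.

2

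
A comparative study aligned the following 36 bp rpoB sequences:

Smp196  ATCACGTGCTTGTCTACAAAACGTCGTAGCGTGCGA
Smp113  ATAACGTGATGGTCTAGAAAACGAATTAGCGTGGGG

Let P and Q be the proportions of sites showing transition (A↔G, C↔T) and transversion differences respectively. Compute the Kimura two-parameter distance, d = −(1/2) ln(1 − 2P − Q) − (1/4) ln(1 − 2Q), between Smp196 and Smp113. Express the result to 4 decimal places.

Mismatches occur at site 3 (C→A, transversion), site 9 (C→A, transversion), site 11 (T→G, transversion), site 17 (C→G, transversion), site 24 (T→A, transversion), site 25 (C→A, transversion), site 26 (G→T, transversion), site 34 (C→G, transversion), site 36 (A→G, transition).
Of the 9 differences, 1 transition and 8 transversions over 36 sites: P = 1/36 = 0.027778, Q = 8/36 = 0.222222.
d = −0.5·ln(0.722222) − 0.25·ln(0.555556) = −0.5·(-0.325423) − 0.25·(-0.587786) = 0.3097.

0.3097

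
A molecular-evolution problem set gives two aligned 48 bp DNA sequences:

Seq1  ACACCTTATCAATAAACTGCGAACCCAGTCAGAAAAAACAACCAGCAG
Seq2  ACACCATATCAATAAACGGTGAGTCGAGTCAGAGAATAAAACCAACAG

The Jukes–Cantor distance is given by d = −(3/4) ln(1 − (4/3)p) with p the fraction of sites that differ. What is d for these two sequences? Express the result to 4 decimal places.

0.2441

Mismatches occur at site 6 (T↔A), site 18 (T↔G), site 20 (C↔T), site 23 (A↔G), site 24 (C↔T), site 26 (C↔G), site 34 (A↔G), site 37 (A↔T), site 39 (C↔A), site 45 (G↔A).
p = 10/48 = 0.208333.
d = −0.75 · ln(1 − (4/3)·0.208333) = −0.75 · ln(0.722223) = −0.75 · (-0.325421) = 0.2441.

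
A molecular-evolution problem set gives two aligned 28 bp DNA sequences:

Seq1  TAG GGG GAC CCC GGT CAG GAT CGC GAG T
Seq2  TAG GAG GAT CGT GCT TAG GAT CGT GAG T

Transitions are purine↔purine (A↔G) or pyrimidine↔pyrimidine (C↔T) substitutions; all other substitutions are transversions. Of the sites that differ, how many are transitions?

5

Mismatches occur at site 5 (G→A, transition), site 9 (C→T, transition), site 11 (C→G, transversion), site 12 (C→T, transition), site 14 (G→C, transversion), site 16 (C→T, transition), site 24 (C→T, transition).
Of the 7 differences, 5 transitions and 2 transversions, so the answer is 5.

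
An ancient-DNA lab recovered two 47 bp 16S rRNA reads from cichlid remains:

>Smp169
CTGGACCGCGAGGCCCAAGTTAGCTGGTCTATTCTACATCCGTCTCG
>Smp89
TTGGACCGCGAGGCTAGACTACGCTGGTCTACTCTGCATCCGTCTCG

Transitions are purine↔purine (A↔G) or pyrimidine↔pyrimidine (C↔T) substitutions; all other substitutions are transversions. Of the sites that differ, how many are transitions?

The sequences differ at positions 1 (C/T, transition), 15 (C/T, transition), 16 (C/A, transversion), 17 (A/G, transition), 19 (G/C, transversion), 21 (T/A, transversion), 22 (A/C, transversion), 32 (T/C, transition), 36 (A/G, transition).
Of the 9 differences, 5 transitions and 4 transversions, so the answer is 5.

5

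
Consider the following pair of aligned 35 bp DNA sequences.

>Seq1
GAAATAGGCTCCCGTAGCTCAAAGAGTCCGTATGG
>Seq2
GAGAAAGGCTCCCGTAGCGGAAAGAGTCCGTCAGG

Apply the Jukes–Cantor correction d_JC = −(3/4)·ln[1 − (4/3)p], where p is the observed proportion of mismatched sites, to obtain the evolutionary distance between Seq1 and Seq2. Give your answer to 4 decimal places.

0.1946

Differing sites — 3:A/G; 5:T/A; 19:T/G; 20:C/G; 32:A/C; 33:T/A.
p = 6/35 = 0.171429.
d = −0.75 · ln(1 − (4/3)·0.171429) = −0.75 · ln(0.771428) = −0.75 · (-0.259512) = 0.1946.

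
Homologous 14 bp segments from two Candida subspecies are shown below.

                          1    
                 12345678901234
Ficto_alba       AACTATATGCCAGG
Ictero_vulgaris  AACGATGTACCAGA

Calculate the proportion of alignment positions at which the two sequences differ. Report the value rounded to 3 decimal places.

Mismatches occur at site 4 (T↔G), site 7 (A↔G), site 9 (G↔A), site 14 (G↔A).
There are 4 differences over 14 sites, so p = 4/14 = 0.286.

0.286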